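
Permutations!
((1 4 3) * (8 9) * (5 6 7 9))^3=((1 4 3)(5 6 7 9 8))^3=(5 9 6 8 7)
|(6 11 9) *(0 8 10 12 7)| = 15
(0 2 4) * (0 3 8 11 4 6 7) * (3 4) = (0 2 6 7)(3 8 11) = [2, 1, 6, 8, 4, 5, 7, 0, 11, 9, 10, 3]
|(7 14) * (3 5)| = 2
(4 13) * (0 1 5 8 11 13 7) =(0 1 5 8 11 13 4 7) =[1, 5, 2, 3, 7, 8, 6, 0, 11, 9, 10, 13, 12, 4]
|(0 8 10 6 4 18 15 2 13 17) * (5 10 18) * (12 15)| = |(0 8 18 12 15 2 13 17)(4 5 10 6)| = 8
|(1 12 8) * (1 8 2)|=3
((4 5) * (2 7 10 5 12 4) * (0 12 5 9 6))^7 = (0 9 7 5 12 6 10 2 4)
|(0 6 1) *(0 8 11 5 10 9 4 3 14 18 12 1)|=22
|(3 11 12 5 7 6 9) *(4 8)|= |(3 11 12 5 7 6 9)(4 8)|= 14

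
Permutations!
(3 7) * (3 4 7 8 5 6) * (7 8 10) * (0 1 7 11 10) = (0 1 7 4 8 5 6 3)(10 11) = [1, 7, 2, 0, 8, 6, 3, 4, 5, 9, 11, 10]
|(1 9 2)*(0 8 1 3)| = |(0 8 1 9 2 3)| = 6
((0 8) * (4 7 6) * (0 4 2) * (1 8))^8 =(0 1 8 4 7 6 2)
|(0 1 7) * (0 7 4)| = |(7)(0 1 4)| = 3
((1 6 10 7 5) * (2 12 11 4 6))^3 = ((1 2 12 11 4 6 10 7 5))^3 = (1 11 10)(2 4 7)(5 12 6)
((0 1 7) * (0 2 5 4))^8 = ((0 1 7 2 5 4))^8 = (0 7 5)(1 2 4)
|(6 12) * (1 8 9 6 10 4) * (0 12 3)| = |(0 12 10 4 1 8 9 6 3)| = 9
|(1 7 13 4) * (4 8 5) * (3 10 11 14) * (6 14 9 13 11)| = 8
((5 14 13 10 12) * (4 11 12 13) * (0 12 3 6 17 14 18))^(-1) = (0 18 5 12)(3 11 4 14 17 6)(10 13)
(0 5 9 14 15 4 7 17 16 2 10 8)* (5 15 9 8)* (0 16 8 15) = (2 10 5 15 4 7 17 8 16)(9 14) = [0, 1, 10, 3, 7, 15, 6, 17, 16, 14, 5, 11, 12, 13, 9, 4, 2, 8]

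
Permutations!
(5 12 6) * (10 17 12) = [0, 1, 2, 3, 4, 10, 5, 7, 8, 9, 17, 11, 6, 13, 14, 15, 16, 12] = (5 10 17 12 6)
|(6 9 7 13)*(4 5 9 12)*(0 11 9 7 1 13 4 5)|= 10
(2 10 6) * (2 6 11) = (2 10 11) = [0, 1, 10, 3, 4, 5, 6, 7, 8, 9, 11, 2]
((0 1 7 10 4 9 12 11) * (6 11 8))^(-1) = ((0 1 7 10 4 9 12 8 6 11))^(-1) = (0 11 6 8 12 9 4 10 7 1)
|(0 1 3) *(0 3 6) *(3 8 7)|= |(0 1 6)(3 8 7)|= 3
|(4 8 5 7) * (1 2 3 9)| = 4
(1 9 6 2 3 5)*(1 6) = (1 9)(2 3 5 6) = [0, 9, 3, 5, 4, 6, 2, 7, 8, 1]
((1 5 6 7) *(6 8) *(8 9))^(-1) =((1 5 9 8 6 7))^(-1) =(1 7 6 8 9 5)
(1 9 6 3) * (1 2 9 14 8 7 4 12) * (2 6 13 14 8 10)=(1 8 7 4 12)(2 9 13 14 10)(3 6)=[0, 8, 9, 6, 12, 5, 3, 4, 7, 13, 2, 11, 1, 14, 10]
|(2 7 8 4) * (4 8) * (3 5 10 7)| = |(2 3 5 10 7 4)| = 6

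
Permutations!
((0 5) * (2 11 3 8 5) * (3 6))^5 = (0 8 6 2 5 3 11)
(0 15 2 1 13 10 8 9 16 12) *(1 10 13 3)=(0 15 2 10 8 9 16 12)(1 3)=[15, 3, 10, 1, 4, 5, 6, 7, 9, 16, 8, 11, 0, 13, 14, 2, 12]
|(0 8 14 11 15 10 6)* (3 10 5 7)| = 10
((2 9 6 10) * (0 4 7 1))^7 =(0 1 7 4)(2 10 6 9)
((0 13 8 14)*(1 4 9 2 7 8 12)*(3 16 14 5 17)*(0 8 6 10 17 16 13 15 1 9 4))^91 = ((0 15 1)(2 7 6 10 17 3 13 12 9)(5 16 14 8))^91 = (0 15 1)(2 7 6 10 17 3 13 12 9)(5 8 14 16)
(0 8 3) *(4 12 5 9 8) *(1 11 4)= (0 1 11 4 12 5 9 8 3)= [1, 11, 2, 0, 12, 9, 6, 7, 3, 8, 10, 4, 5]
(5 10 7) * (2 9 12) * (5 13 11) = (2 9 12)(5 10 7 13 11) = [0, 1, 9, 3, 4, 10, 6, 13, 8, 12, 7, 5, 2, 11]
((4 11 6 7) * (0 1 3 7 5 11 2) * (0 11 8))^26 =((0 1 3 7 4 2 11 6 5 8))^26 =(0 11 3 5 4)(1 6 7 8 2)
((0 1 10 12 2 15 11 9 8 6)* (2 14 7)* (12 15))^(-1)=((0 1 10 15 11 9 8 6)(2 12 14 7))^(-1)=(0 6 8 9 11 15 10 1)(2 7 14 12)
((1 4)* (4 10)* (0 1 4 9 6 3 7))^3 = (0 9 7 10 3 1 6)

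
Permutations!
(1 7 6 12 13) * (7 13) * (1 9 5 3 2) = (1 13 9 5 3 2)(6 12 7) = [0, 13, 1, 2, 4, 3, 12, 6, 8, 5, 10, 11, 7, 9]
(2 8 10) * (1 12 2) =(1 12 2 8 10) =[0, 12, 8, 3, 4, 5, 6, 7, 10, 9, 1, 11, 2]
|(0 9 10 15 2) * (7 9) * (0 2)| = 5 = |(0 7 9 10 15)|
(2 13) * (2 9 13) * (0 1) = (0 1)(9 13) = [1, 0, 2, 3, 4, 5, 6, 7, 8, 13, 10, 11, 12, 9]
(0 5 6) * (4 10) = (0 5 6)(4 10) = [5, 1, 2, 3, 10, 6, 0, 7, 8, 9, 4]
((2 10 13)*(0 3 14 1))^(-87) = (0 3 14 1)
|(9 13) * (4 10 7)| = 6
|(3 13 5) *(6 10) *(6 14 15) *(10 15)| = |(3 13 5)(6 15)(10 14)| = 6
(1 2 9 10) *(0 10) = (0 10 1 2 9) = [10, 2, 9, 3, 4, 5, 6, 7, 8, 0, 1]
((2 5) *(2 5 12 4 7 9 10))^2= (2 4 9)(7 10 12)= ((2 12 4 7 9 10))^2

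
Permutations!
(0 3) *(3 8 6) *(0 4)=[8, 1, 2, 4, 0, 5, 3, 7, 6]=(0 8 6 3 4)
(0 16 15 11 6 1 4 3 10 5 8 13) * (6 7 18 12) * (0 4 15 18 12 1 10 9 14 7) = (0 16 18 1 15 11)(3 9 14 7 12 6 10 5 8 13 4) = [16, 15, 2, 9, 3, 8, 10, 12, 13, 14, 5, 0, 6, 4, 7, 11, 18, 17, 1]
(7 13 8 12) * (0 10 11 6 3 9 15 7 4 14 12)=(0 10 11 6 3 9 15 7 13 8)(4 14 12)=[10, 1, 2, 9, 14, 5, 3, 13, 0, 15, 11, 6, 4, 8, 12, 7]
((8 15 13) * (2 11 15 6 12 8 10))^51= ((2 11 15 13 10)(6 12 8))^51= (2 11 15 13 10)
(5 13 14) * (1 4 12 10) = (1 4 12 10)(5 13 14) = [0, 4, 2, 3, 12, 13, 6, 7, 8, 9, 1, 11, 10, 14, 5]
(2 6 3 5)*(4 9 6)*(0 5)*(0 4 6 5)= [0, 1, 6, 4, 9, 2, 3, 7, 8, 5]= (2 6 3 4 9 5)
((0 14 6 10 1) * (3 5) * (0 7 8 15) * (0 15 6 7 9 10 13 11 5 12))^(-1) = ((15)(0 14 7 8 6 13 11 5 3 12)(1 9 10))^(-1) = (15)(0 12 3 5 11 13 6 8 7 14)(1 10 9)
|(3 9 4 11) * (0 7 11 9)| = |(0 7 11 3)(4 9)| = 4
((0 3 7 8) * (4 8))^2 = ((0 3 7 4 8))^2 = (0 7 8 3 4)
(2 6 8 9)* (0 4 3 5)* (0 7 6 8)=[4, 1, 8, 5, 3, 7, 0, 6, 9, 2]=(0 4 3 5 7 6)(2 8 9)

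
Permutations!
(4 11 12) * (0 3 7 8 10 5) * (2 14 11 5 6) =(0 3 7 8 10 6 2 14 11 12 4 5) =[3, 1, 14, 7, 5, 0, 2, 8, 10, 9, 6, 12, 4, 13, 11]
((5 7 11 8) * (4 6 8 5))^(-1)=((4 6 8)(5 7 11))^(-1)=(4 8 6)(5 11 7)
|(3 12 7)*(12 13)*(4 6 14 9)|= 4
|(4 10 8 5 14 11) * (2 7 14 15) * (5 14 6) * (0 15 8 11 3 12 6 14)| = 30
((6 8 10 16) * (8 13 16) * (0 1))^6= ((0 1)(6 13 16)(8 10))^6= (16)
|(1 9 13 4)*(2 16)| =|(1 9 13 4)(2 16)| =4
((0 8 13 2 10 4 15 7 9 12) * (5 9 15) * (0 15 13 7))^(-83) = (0 10 15 2 12 13 9 7 5 8 4) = ((0 8 7 13 2 10 4 5 9 12 15))^(-83)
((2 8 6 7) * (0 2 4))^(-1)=((0 2 8 6 7 4))^(-1)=(0 4 7 6 8 2)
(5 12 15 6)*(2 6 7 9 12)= (2 6 5)(7 9 12 15)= [0, 1, 6, 3, 4, 2, 5, 9, 8, 12, 10, 11, 15, 13, 14, 7]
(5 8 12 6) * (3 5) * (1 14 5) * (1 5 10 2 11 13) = (1 14 10 2 11 13)(3 5 8 12 6) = [0, 14, 11, 5, 4, 8, 3, 7, 12, 9, 2, 13, 6, 1, 10]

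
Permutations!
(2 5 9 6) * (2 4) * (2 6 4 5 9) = (2 9 4 6 5) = [0, 1, 9, 3, 6, 2, 5, 7, 8, 4]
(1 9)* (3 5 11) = [0, 9, 2, 5, 4, 11, 6, 7, 8, 1, 10, 3] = (1 9)(3 5 11)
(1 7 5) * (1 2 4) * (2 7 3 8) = [0, 3, 4, 8, 1, 7, 6, 5, 2] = (1 3 8 2 4)(5 7)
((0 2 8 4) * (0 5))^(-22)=((0 2 8 4 5))^(-22)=(0 4 2 5 8)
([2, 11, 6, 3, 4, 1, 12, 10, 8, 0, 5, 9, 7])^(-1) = [9, 5, 0, 3, 4, 10, 2, 12, 8, 11, 7, 1, 6]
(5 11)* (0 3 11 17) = [3, 1, 2, 11, 4, 17, 6, 7, 8, 9, 10, 5, 12, 13, 14, 15, 16, 0] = (0 3 11 5 17)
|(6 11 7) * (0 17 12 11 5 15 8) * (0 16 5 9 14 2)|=|(0 17 12 11 7 6 9 14 2)(5 15 8 16)|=36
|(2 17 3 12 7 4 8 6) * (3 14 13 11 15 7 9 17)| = 13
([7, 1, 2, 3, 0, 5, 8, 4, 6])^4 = (8)(0 7 4)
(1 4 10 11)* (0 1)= [1, 4, 2, 3, 10, 5, 6, 7, 8, 9, 11, 0]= (0 1 4 10 11)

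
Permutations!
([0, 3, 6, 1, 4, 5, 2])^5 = [0, 3, 6, 1, 4, 5, 2]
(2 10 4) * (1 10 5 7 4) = (1 10)(2 5 7 4) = [0, 10, 5, 3, 2, 7, 6, 4, 8, 9, 1]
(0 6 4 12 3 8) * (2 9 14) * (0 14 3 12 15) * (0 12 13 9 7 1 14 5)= (0 6 4 15 12 13 9 3 8 5)(1 14 2 7)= [6, 14, 7, 8, 15, 0, 4, 1, 5, 3, 10, 11, 13, 9, 2, 12]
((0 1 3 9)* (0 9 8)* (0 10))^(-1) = ((0 1 3 8 10))^(-1) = (0 10 8 3 1)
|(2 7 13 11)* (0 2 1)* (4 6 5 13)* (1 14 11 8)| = 18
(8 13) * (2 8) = [0, 1, 8, 3, 4, 5, 6, 7, 13, 9, 10, 11, 12, 2] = (2 8 13)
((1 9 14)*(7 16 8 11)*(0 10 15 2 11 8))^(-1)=((0 10 15 2 11 7 16)(1 9 14))^(-1)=(0 16 7 11 2 15 10)(1 14 9)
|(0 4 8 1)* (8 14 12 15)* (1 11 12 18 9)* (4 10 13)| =|(0 10 13 4 14 18 9 1)(8 11 12 15)| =8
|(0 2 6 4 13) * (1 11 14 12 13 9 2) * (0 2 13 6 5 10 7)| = |(0 1 11 14 12 6 4 9 13 2 5 10 7)| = 13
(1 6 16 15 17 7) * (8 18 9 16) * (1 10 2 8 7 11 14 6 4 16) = (1 4 16 15 17 11 14 6 7 10 2 8 18 9) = [0, 4, 8, 3, 16, 5, 7, 10, 18, 1, 2, 14, 12, 13, 6, 17, 15, 11, 9]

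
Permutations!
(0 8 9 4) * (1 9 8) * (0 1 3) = [3, 9, 2, 0, 1, 5, 6, 7, 8, 4] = (0 3)(1 9 4)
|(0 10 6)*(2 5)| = |(0 10 6)(2 5)| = 6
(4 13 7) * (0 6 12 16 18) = [6, 1, 2, 3, 13, 5, 12, 4, 8, 9, 10, 11, 16, 7, 14, 15, 18, 17, 0] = (0 6 12 16 18)(4 13 7)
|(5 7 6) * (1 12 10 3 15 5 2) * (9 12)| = 10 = |(1 9 12 10 3 15 5 7 6 2)|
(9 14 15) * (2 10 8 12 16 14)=(2 10 8 12 16 14 15 9)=[0, 1, 10, 3, 4, 5, 6, 7, 12, 2, 8, 11, 16, 13, 15, 9, 14]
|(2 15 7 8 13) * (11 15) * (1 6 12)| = |(1 6 12)(2 11 15 7 8 13)| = 6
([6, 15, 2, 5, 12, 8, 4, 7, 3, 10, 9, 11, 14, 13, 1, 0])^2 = [4, 0, 2, 8, 14, 3, 12, 7, 5, 9, 10, 11, 1, 13, 15, 6]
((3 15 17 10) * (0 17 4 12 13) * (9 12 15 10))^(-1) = (0 13 12 9 17)(3 10)(4 15)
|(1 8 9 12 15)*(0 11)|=10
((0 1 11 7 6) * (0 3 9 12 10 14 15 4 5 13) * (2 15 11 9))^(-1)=(0 13 5 4 15 2 3 6 7 11 14 10 12 9 1)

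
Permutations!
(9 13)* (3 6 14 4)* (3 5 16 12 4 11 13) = (3 6 14 11 13 9)(4 5 16 12) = [0, 1, 2, 6, 5, 16, 14, 7, 8, 3, 10, 13, 4, 9, 11, 15, 12]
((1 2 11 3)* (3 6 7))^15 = ((1 2 11 6 7 3))^15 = (1 6)(2 7)(3 11)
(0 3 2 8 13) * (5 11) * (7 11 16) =(0 3 2 8 13)(5 16 7 11) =[3, 1, 8, 2, 4, 16, 6, 11, 13, 9, 10, 5, 12, 0, 14, 15, 7]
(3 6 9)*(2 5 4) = (2 5 4)(3 6 9) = [0, 1, 5, 6, 2, 4, 9, 7, 8, 3]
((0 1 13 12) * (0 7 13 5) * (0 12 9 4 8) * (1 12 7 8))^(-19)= ((0 12 8)(1 5 7 13 9 4))^(-19)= (0 8 12)(1 4 9 13 7 5)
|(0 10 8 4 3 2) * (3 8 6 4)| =7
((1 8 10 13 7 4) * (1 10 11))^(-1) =((1 8 11)(4 10 13 7))^(-1) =(1 11 8)(4 7 13 10)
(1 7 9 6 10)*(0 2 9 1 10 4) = (10)(0 2 9 6 4)(1 7) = [2, 7, 9, 3, 0, 5, 4, 1, 8, 6, 10]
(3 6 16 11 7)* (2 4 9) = (2 4 9)(3 6 16 11 7) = [0, 1, 4, 6, 9, 5, 16, 3, 8, 2, 10, 7, 12, 13, 14, 15, 11]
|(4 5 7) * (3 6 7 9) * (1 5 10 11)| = 9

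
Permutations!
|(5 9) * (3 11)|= 2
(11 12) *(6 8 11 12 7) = (12)(6 8 11 7) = [0, 1, 2, 3, 4, 5, 8, 6, 11, 9, 10, 7, 12]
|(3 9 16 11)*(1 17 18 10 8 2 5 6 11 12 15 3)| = 45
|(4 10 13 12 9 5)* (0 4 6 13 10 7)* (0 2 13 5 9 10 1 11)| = |(0 4 7 2 13 12 10 1 11)(5 6)| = 18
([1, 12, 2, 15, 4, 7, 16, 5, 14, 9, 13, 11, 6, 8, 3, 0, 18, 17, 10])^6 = [10, 13, 2, 16, 4, 5, 14, 7, 12, 9, 0, 11, 8, 1, 6, 18, 3, 17, 15]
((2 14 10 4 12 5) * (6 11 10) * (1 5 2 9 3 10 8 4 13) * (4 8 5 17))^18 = (1 14 3 4 11 13 2 9 17 6 10 12 5)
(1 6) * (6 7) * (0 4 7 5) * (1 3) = [4, 5, 2, 1, 7, 0, 3, 6] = (0 4 7 6 3 1 5)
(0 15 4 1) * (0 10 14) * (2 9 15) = [2, 10, 9, 3, 1, 5, 6, 7, 8, 15, 14, 11, 12, 13, 0, 4] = (0 2 9 15 4 1 10 14)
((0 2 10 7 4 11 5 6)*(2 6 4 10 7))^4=(2 7 10)(4 11 5)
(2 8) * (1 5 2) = (1 5 2 8) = [0, 5, 8, 3, 4, 2, 6, 7, 1]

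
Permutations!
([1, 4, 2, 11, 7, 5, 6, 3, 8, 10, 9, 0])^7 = (0 1 4 7 3 11)(9 10)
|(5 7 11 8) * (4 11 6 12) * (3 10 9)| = 21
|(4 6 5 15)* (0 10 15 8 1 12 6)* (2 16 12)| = 28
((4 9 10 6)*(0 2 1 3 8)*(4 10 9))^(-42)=(10)(0 3 2 8 1)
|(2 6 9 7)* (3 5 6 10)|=|(2 10 3 5 6 9 7)|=7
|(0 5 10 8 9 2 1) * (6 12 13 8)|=10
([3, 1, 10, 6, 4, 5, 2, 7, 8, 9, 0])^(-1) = (0 10 2 6 3)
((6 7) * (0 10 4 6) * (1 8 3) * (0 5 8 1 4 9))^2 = ((0 10 9)(3 4 6 7 5 8))^2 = (0 9 10)(3 6 5)(4 7 8)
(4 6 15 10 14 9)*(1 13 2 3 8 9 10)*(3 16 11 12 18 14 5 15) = [0, 13, 16, 8, 6, 15, 3, 7, 9, 4, 5, 12, 18, 2, 10, 1, 11, 17, 14] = (1 13 2 16 11 12 18 14 10 5 15)(3 8 9 4 6)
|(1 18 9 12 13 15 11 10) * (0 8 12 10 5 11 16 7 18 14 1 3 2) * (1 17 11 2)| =17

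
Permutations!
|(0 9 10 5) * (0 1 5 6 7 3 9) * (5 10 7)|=12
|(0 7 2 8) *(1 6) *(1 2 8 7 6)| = 5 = |(0 6 2 7 8)|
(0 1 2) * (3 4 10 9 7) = (0 1 2)(3 4 10 9 7) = [1, 2, 0, 4, 10, 5, 6, 3, 8, 7, 9]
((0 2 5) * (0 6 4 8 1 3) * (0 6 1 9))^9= (9)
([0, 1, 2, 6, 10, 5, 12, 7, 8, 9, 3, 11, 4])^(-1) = (3 10 4 12 6)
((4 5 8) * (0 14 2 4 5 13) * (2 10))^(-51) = (0 2)(4 14)(5 8)(10 13)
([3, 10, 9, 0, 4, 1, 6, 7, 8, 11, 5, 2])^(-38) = (1 10 5)(2 9 11)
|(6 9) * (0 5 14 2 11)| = |(0 5 14 2 11)(6 9)| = 10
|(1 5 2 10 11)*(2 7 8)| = |(1 5 7 8 2 10 11)| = 7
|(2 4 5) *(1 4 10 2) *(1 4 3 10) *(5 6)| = 12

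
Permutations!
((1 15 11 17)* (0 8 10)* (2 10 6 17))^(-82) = ((0 8 6 17 1 15 11 2 10))^(-82) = (0 10 2 11 15 1 17 6 8)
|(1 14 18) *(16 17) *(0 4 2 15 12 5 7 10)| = 24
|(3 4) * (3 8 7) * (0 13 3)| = 6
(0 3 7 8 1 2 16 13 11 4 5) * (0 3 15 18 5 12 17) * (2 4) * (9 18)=[15, 4, 16, 7, 12, 3, 6, 8, 1, 18, 10, 2, 17, 11, 14, 9, 13, 0, 5]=(0 15 9 18 5 3 7 8 1 4 12 17)(2 16 13 11)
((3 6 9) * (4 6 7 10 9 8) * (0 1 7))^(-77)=(0 1 7 10 9 3)(4 6 8)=((0 1 7 10 9 3)(4 6 8))^(-77)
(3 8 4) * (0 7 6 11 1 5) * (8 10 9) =(0 7 6 11 1 5)(3 10 9 8 4) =[7, 5, 2, 10, 3, 0, 11, 6, 4, 8, 9, 1]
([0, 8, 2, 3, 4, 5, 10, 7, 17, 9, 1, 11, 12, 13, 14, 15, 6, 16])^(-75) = (1 16)(6 8)(10 17)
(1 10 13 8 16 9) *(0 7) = [7, 10, 2, 3, 4, 5, 6, 0, 16, 1, 13, 11, 12, 8, 14, 15, 9] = (0 7)(1 10 13 8 16 9)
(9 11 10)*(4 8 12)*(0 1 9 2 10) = [1, 9, 10, 3, 8, 5, 6, 7, 12, 11, 2, 0, 4] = (0 1 9 11)(2 10)(4 8 12)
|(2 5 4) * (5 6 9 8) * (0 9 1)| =|(0 9 8 5 4 2 6 1)| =8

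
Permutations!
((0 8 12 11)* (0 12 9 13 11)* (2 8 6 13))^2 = (0 13 12 6 11)(2 9 8)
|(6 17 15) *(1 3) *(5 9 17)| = |(1 3)(5 9 17 15 6)| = 10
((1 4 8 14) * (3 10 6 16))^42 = (1 8)(3 6)(4 14)(10 16)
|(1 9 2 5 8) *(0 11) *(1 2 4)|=6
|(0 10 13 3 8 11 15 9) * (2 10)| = 9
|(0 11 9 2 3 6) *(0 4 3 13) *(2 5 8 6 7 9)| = 28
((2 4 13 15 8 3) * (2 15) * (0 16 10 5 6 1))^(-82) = (0 10 6)(1 16 5)(2 13 4)(3 8 15)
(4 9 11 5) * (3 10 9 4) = (3 10 9 11 5) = [0, 1, 2, 10, 4, 3, 6, 7, 8, 11, 9, 5]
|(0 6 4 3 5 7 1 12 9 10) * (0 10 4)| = |(0 6)(1 12 9 4 3 5 7)| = 14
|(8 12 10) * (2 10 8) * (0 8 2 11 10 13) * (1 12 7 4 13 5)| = |(0 8 7 4 13)(1 12 2 5)(10 11)| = 20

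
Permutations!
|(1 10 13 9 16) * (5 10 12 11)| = |(1 12 11 5 10 13 9 16)| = 8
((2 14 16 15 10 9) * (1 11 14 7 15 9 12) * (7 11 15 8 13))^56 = ((1 15 10 12)(2 11 14 16 9)(7 8 13))^56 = (2 11 14 16 9)(7 13 8)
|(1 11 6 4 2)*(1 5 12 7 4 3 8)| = 5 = |(1 11 6 3 8)(2 5 12 7 4)|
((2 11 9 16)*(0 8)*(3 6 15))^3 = (0 8)(2 16 9 11) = ((0 8)(2 11 9 16)(3 6 15))^3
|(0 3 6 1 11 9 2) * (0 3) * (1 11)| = |(2 3 6 11 9)| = 5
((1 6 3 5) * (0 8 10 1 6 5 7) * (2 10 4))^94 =((0 8 4 2 10 1 5 6 3 7))^94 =(0 10 3 4 5)(1 7 2 6 8)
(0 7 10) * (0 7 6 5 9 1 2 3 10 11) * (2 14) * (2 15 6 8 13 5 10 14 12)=(0 8 13 5 9 1 12 2 3 14 15 6 10 7 11)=[8, 12, 3, 14, 4, 9, 10, 11, 13, 1, 7, 0, 2, 5, 15, 6]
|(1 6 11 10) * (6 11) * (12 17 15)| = |(1 11 10)(12 17 15)| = 3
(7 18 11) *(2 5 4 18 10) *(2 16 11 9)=(2 5 4 18 9)(7 10 16 11)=[0, 1, 5, 3, 18, 4, 6, 10, 8, 2, 16, 7, 12, 13, 14, 15, 11, 17, 9]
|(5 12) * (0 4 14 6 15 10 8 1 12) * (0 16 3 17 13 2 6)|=12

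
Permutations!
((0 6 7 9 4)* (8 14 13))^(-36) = ((0 6 7 9 4)(8 14 13))^(-36) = (14)(0 4 9 7 6)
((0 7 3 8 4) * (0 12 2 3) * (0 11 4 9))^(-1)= (0 9 8 3 2 12 4 11 7)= ((0 7 11 4 12 2 3 8 9))^(-1)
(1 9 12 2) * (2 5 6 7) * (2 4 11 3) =(1 9 12 5 6 7 4 11 3 2) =[0, 9, 1, 2, 11, 6, 7, 4, 8, 12, 10, 3, 5]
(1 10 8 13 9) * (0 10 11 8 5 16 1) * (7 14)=[10, 11, 2, 3, 4, 16, 6, 14, 13, 0, 5, 8, 12, 9, 7, 15, 1]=(0 10 5 16 1 11 8 13 9)(7 14)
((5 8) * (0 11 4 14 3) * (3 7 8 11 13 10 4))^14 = (0 14 11 10 8)(3 4 5 13 7)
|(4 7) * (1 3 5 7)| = 5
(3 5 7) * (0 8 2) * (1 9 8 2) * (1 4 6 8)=[2, 9, 0, 5, 6, 7, 8, 3, 4, 1]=(0 2)(1 9)(3 5 7)(4 6 8)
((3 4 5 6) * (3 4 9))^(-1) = ((3 9)(4 5 6))^(-1) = (3 9)(4 6 5)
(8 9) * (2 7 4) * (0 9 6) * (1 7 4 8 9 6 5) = (9)(0 6)(1 7 8 5)(2 4) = [6, 7, 4, 3, 2, 1, 0, 8, 5, 9]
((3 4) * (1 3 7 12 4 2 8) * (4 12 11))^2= (12)(1 2)(3 8)(4 11 7)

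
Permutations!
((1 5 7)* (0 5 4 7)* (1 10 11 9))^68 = (1 7 11)(4 10 9)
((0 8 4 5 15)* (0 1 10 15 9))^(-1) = ((0 8 4 5 9)(1 10 15))^(-1) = (0 9 5 4 8)(1 15 10)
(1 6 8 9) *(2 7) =[0, 6, 7, 3, 4, 5, 8, 2, 9, 1] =(1 6 8 9)(2 7)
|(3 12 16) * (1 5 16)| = 5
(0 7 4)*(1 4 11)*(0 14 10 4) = [7, 0, 2, 3, 14, 5, 6, 11, 8, 9, 4, 1, 12, 13, 10] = (0 7 11 1)(4 14 10)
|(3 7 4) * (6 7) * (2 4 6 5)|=|(2 4 3 5)(6 7)|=4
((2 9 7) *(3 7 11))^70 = ((2 9 11 3 7))^70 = (11)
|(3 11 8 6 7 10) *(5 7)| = 7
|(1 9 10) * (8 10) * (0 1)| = 5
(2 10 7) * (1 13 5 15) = (1 13 5 15)(2 10 7) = [0, 13, 10, 3, 4, 15, 6, 2, 8, 9, 7, 11, 12, 5, 14, 1]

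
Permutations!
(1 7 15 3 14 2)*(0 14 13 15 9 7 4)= (0 14 2 1 4)(3 13 15)(7 9)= [14, 4, 1, 13, 0, 5, 6, 9, 8, 7, 10, 11, 12, 15, 2, 3]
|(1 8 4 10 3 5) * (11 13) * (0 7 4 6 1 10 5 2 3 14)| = |(0 7 4 5 10 14)(1 8 6)(2 3)(11 13)| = 6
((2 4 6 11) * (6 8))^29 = ((2 4 8 6 11))^29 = (2 11 6 8 4)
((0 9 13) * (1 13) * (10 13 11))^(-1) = ((0 9 1 11 10 13))^(-1) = (0 13 10 11 1 9)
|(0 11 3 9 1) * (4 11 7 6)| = |(0 7 6 4 11 3 9 1)| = 8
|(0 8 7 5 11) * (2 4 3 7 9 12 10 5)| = 28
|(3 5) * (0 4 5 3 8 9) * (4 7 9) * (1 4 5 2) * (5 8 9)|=|(0 7 5 9)(1 4 2)|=12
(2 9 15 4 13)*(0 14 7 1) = (0 14 7 1)(2 9 15 4 13) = [14, 0, 9, 3, 13, 5, 6, 1, 8, 15, 10, 11, 12, 2, 7, 4]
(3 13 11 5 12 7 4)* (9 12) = (3 13 11 5 9 12 7 4) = [0, 1, 2, 13, 3, 9, 6, 4, 8, 12, 10, 5, 7, 11]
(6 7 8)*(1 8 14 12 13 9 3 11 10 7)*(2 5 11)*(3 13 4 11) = [0, 8, 5, 2, 11, 3, 1, 14, 6, 13, 7, 10, 4, 9, 12] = (1 8 6)(2 5 3)(4 11 10 7 14 12)(9 13)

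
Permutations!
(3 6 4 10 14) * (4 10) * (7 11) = (3 6 10 14)(7 11) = [0, 1, 2, 6, 4, 5, 10, 11, 8, 9, 14, 7, 12, 13, 3]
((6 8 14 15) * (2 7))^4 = (15)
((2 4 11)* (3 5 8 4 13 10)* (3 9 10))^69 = (2 11 4 8 5 3 13)(9 10)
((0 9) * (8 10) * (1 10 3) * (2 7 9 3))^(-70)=(0 1 8 7)(2 9 3 10)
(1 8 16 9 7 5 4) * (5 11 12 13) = (1 8 16 9 7 11 12 13 5 4) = [0, 8, 2, 3, 1, 4, 6, 11, 16, 7, 10, 12, 13, 5, 14, 15, 9]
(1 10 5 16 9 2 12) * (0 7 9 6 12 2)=(0 7 9)(1 10 5 16 6 12)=[7, 10, 2, 3, 4, 16, 12, 9, 8, 0, 5, 11, 1, 13, 14, 15, 6]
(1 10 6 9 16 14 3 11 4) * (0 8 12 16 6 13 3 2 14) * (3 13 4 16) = (0 8 12 3 11 16)(1 10 4)(2 14)(6 9) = [8, 10, 14, 11, 1, 5, 9, 7, 12, 6, 4, 16, 3, 13, 2, 15, 0]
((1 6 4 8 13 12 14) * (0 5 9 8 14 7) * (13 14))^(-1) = (0 7 12 13 4 6 1 14 8 9 5)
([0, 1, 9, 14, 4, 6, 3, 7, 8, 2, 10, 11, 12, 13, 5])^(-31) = [0, 1, 9, 14, 4, 6, 3, 7, 8, 2, 10, 11, 12, 13, 5]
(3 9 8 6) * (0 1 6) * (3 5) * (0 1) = (1 6 5 3 9 8) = [0, 6, 2, 9, 4, 3, 5, 7, 1, 8]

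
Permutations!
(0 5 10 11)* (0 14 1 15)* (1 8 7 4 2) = (0 5 10 11 14 8 7 4 2 1 15) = [5, 15, 1, 3, 2, 10, 6, 4, 7, 9, 11, 14, 12, 13, 8, 0]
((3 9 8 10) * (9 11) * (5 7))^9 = ((3 11 9 8 10)(5 7))^9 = (3 10 8 9 11)(5 7)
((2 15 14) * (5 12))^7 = (2 15 14)(5 12)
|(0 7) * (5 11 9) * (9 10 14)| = 10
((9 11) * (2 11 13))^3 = (2 13 9 11)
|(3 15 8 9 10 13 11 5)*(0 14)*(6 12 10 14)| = |(0 6 12 10 13 11 5 3 15 8 9 14)| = 12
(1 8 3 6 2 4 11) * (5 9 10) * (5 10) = (1 8 3 6 2 4 11)(5 9) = [0, 8, 4, 6, 11, 9, 2, 7, 3, 5, 10, 1]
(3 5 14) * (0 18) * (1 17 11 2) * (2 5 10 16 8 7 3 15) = (0 18)(1 17 11 5 14 15 2)(3 10 16 8 7) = [18, 17, 1, 10, 4, 14, 6, 3, 7, 9, 16, 5, 12, 13, 15, 2, 8, 11, 0]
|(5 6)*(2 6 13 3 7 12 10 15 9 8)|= |(2 6 5 13 3 7 12 10 15 9 8)|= 11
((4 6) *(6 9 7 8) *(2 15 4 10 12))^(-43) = (2 4 7 6 12 15 9 8 10)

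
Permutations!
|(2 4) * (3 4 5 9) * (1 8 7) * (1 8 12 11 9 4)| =|(1 12 11 9 3)(2 5 4)(7 8)| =30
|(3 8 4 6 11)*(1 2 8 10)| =8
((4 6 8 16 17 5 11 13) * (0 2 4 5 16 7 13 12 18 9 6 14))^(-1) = ((0 2 4 14)(5 11 12 18 9 6 8 7 13)(16 17))^(-1) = (0 14 4 2)(5 13 7 8 6 9 18 12 11)(16 17)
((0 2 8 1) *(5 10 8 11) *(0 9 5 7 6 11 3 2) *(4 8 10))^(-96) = (11)(1 8 4 5 9)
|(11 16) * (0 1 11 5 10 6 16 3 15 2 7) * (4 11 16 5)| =|(0 1 16 4 11 3 15 2 7)(5 10 6)| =9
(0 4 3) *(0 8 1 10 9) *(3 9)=(0 4 9)(1 10 3 8)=[4, 10, 2, 8, 9, 5, 6, 7, 1, 0, 3]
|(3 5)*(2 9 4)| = 6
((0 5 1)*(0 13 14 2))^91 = (0 5 1 13 14 2)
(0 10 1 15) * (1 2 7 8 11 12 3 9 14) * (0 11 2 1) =(0 10 1 15 11 12 3 9 14)(2 7 8) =[10, 15, 7, 9, 4, 5, 6, 8, 2, 14, 1, 12, 3, 13, 0, 11]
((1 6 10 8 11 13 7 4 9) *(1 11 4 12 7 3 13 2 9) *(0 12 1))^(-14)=(13)(0 7 6 8)(1 10 4 12)(2 9 11)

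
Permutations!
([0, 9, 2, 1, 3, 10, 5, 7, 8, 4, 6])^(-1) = [0, 3, 2, 4, 9, 6, 10, 7, 8, 1, 5]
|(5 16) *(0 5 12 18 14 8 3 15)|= |(0 5 16 12 18 14 8 3 15)|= 9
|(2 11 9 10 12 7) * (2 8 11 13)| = 6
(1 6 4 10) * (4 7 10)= (1 6 7 10)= [0, 6, 2, 3, 4, 5, 7, 10, 8, 9, 1]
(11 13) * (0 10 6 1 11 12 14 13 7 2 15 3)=(0 10 6 1 11 7 2 15 3)(12 14 13)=[10, 11, 15, 0, 4, 5, 1, 2, 8, 9, 6, 7, 14, 12, 13, 3]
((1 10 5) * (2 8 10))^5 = (10)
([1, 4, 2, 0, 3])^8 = (4)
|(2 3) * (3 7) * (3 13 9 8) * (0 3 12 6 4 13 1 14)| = 6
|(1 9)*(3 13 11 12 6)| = 10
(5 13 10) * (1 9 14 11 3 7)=(1 9 14 11 3 7)(5 13 10)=[0, 9, 2, 7, 4, 13, 6, 1, 8, 14, 5, 3, 12, 10, 11]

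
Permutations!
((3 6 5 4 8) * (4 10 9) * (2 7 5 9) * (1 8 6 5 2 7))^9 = ((1 8 3 5 10 7 2)(4 6 9))^9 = (1 3 10 2 8 5 7)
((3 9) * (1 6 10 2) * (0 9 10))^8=((0 9 3 10 2 1 6))^8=(0 9 3 10 2 1 6)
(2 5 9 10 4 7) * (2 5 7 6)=(2 7 5 9 10 4 6)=[0, 1, 7, 3, 6, 9, 2, 5, 8, 10, 4]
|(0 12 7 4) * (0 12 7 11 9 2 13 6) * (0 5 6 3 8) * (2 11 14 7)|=20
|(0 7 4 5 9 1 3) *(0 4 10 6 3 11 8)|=11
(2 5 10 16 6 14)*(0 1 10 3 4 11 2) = (0 1 10 16 6 14)(2 5 3 4 11) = [1, 10, 5, 4, 11, 3, 14, 7, 8, 9, 16, 2, 12, 13, 0, 15, 6]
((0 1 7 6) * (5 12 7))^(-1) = ((0 1 5 12 7 6))^(-1) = (0 6 7 12 5 1)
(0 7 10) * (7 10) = (0 10) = [10, 1, 2, 3, 4, 5, 6, 7, 8, 9, 0]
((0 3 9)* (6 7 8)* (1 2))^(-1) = (0 9 3)(1 2)(6 8 7)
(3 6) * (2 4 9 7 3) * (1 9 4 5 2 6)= (1 9 7 3)(2 5)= [0, 9, 5, 1, 4, 2, 6, 3, 8, 7]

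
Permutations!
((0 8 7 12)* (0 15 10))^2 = (0 7 15)(8 12 10)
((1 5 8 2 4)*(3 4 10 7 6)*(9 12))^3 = (1 2 6)(3 5 10)(4 8 7)(9 12)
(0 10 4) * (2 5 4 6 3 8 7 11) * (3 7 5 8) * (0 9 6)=(0 10)(2 8 5 4 9 6 7 11)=[10, 1, 8, 3, 9, 4, 7, 11, 5, 6, 0, 2]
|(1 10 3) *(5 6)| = |(1 10 3)(5 6)| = 6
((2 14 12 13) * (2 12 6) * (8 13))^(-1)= (2 6 14)(8 12 13)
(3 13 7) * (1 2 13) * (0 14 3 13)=(0 14 3 1 2)(7 13)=[14, 2, 0, 1, 4, 5, 6, 13, 8, 9, 10, 11, 12, 7, 3]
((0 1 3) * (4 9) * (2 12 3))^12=((0 1 2 12 3)(4 9))^12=(0 2 3 1 12)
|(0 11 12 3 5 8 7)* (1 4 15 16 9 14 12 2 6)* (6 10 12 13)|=72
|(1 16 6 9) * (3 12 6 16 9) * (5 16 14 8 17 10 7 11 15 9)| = |(1 5 16 14 8 17 10 7 11 15 9)(3 12 6)| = 33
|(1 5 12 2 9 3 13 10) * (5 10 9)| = 6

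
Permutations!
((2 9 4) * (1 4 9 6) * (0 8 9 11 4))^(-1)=(0 1 6 2 4 11 9 8)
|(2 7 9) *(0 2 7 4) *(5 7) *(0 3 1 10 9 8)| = 10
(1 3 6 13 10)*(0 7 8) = [7, 3, 2, 6, 4, 5, 13, 8, 0, 9, 1, 11, 12, 10] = (0 7 8)(1 3 6 13 10)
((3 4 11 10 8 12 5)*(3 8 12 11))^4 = ((3 4)(5 8 11 10 12))^4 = (5 12 10 11 8)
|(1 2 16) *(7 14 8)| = |(1 2 16)(7 14 8)| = 3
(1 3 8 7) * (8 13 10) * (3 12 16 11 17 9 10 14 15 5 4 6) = (1 12 16 11 17 9 10 8 7)(3 13 14 15 5 4 6) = [0, 12, 2, 13, 6, 4, 3, 1, 7, 10, 8, 17, 16, 14, 15, 5, 11, 9]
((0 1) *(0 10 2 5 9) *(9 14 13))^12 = (0 5)(1 14)(2 9)(10 13)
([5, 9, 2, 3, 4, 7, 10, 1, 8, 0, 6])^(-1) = (0 9 1 7 5)(6 10)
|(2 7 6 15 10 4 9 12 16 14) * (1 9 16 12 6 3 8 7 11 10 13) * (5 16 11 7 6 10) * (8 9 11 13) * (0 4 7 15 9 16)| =|(0 4 13 1 11 5)(2 15 8 6 9 10 7 3 16 14)| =30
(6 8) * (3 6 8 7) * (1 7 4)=(8)(1 7 3 6 4)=[0, 7, 2, 6, 1, 5, 4, 3, 8]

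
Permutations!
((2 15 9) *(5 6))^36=((2 15 9)(5 6))^36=(15)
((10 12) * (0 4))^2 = ((0 4)(10 12))^2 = (12)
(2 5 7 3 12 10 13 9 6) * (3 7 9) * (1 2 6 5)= (1 2)(3 12 10 13)(5 9)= [0, 2, 1, 12, 4, 9, 6, 7, 8, 5, 13, 11, 10, 3]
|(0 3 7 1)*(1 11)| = 5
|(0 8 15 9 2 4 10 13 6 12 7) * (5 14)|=22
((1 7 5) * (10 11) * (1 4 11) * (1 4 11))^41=((1 7 5 11 10 4))^41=(1 4 10 11 5 7)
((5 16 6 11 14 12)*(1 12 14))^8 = (1 5 6)(11 12 16)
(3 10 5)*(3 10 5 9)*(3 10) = (3 5)(9 10) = [0, 1, 2, 5, 4, 3, 6, 7, 8, 10, 9]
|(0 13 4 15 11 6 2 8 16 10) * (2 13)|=5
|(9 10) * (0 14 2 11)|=|(0 14 2 11)(9 10)|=4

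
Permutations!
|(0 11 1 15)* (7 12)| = |(0 11 1 15)(7 12)| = 4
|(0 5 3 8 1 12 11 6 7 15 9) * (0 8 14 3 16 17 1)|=12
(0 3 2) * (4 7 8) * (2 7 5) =[3, 1, 0, 7, 5, 2, 6, 8, 4] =(0 3 7 8 4 5 2)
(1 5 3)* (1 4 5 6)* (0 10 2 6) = [10, 0, 6, 4, 5, 3, 1, 7, 8, 9, 2] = (0 10 2 6 1)(3 4 5)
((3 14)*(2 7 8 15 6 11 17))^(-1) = (2 17 11 6 15 8 7)(3 14)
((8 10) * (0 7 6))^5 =(0 6 7)(8 10) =((0 7 6)(8 10))^5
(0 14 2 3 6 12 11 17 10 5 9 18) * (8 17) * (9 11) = [14, 1, 3, 6, 4, 11, 12, 7, 17, 18, 5, 8, 9, 13, 2, 15, 16, 10, 0] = (0 14 2 3 6 12 9 18)(5 11 8 17 10)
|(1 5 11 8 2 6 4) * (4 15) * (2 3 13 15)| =8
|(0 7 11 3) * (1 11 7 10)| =|(0 10 1 11 3)| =5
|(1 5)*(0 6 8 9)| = 4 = |(0 6 8 9)(1 5)|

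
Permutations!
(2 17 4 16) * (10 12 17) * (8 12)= (2 10 8 12 17 4 16)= [0, 1, 10, 3, 16, 5, 6, 7, 12, 9, 8, 11, 17, 13, 14, 15, 2, 4]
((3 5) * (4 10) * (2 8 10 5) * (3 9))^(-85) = (2 3 9 5 4 10 8)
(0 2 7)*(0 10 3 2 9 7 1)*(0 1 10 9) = (2 10 3)(7 9) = [0, 1, 10, 2, 4, 5, 6, 9, 8, 7, 3]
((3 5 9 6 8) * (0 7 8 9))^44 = (9)(0 5 3 8 7)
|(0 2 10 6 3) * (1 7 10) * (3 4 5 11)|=|(0 2 1 7 10 6 4 5 11 3)|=10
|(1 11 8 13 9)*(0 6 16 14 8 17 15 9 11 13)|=30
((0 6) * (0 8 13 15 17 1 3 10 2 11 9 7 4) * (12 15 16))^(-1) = ((0 6 8 13 16 12 15 17 1 3 10 2 11 9 7 4))^(-1) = (0 4 7 9 11 2 10 3 1 17 15 12 16 13 8 6)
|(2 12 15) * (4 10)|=|(2 12 15)(4 10)|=6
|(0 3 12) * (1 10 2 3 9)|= 7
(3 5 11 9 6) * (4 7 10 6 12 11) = (3 5 4 7 10 6)(9 12 11) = [0, 1, 2, 5, 7, 4, 3, 10, 8, 12, 6, 9, 11]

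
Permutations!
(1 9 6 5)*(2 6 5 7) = (1 9 5)(2 6 7) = [0, 9, 6, 3, 4, 1, 7, 2, 8, 5]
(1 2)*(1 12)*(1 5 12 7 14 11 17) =[0, 2, 7, 3, 4, 12, 6, 14, 8, 9, 10, 17, 5, 13, 11, 15, 16, 1] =(1 2 7 14 11 17)(5 12)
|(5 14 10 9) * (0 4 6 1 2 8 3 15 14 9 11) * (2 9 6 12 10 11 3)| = 8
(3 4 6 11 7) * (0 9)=(0 9)(3 4 6 11 7)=[9, 1, 2, 4, 6, 5, 11, 3, 8, 0, 10, 7]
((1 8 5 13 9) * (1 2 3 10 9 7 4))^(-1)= ((1 8 5 13 7 4)(2 3 10 9))^(-1)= (1 4 7 13 5 8)(2 9 10 3)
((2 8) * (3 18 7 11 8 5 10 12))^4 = ((2 5 10 12 3 18 7 11 8))^4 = (2 3 8 12 11 10 7 5 18)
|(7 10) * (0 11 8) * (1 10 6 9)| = |(0 11 8)(1 10 7 6 9)| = 15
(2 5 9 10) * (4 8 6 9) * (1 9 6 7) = (1 9 10 2 5 4 8 7) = [0, 9, 5, 3, 8, 4, 6, 1, 7, 10, 2]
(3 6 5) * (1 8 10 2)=(1 8 10 2)(3 6 5)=[0, 8, 1, 6, 4, 3, 5, 7, 10, 9, 2]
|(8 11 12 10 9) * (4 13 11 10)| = 12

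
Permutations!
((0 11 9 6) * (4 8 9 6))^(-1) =(0 6 11)(4 9 8)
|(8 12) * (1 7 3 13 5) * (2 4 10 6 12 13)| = 11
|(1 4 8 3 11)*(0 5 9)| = 15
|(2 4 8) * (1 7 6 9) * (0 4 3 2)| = 12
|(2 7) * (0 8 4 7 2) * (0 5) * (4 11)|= |(0 8 11 4 7 5)|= 6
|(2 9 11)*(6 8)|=6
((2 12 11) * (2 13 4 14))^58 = ((2 12 11 13 4 14))^58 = (2 4 11)(12 14 13)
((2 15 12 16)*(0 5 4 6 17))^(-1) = ((0 5 4 6 17)(2 15 12 16))^(-1) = (0 17 6 4 5)(2 16 12 15)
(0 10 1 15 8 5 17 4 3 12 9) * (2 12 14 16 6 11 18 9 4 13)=[10, 15, 12, 14, 3, 17, 11, 7, 5, 0, 1, 18, 4, 2, 16, 8, 6, 13, 9]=(0 10 1 15 8 5 17 13 2 12 4 3 14 16 6 11 18 9)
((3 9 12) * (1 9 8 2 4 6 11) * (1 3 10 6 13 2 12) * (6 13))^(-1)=((1 9)(2 4 6 11 3 8 12 10 13))^(-1)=(1 9)(2 13 10 12 8 3 11 6 4)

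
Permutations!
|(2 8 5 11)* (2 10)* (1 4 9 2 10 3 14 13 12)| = |(1 4 9 2 8 5 11 3 14 13 12)| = 11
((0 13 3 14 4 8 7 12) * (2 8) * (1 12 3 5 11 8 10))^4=(0 8 4 12 11 14 1 5 3 10 13 7 2)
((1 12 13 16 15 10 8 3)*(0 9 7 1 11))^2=(0 7 12 16 10 3)(1 13 15 8 11 9)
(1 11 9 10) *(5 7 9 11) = (11)(1 5 7 9 10) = [0, 5, 2, 3, 4, 7, 6, 9, 8, 10, 1, 11]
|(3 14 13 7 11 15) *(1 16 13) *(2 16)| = |(1 2 16 13 7 11 15 3 14)| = 9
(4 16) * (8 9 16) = (4 8 9 16) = [0, 1, 2, 3, 8, 5, 6, 7, 9, 16, 10, 11, 12, 13, 14, 15, 4]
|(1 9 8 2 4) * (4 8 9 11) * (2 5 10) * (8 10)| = |(1 11 4)(2 10)(5 8)| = 6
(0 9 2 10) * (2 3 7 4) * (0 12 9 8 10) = [8, 1, 0, 7, 2, 5, 6, 4, 10, 3, 12, 11, 9] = (0 8 10 12 9 3 7 4 2)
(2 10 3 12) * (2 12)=(12)(2 10 3)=[0, 1, 10, 2, 4, 5, 6, 7, 8, 9, 3, 11, 12]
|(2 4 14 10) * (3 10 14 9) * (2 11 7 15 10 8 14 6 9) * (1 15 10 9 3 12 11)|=28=|(1 15 9 12 11 7 10)(2 4)(3 8 14 6)|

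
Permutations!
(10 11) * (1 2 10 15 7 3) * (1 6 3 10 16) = (1 2 16)(3 6)(7 10 11 15) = [0, 2, 16, 6, 4, 5, 3, 10, 8, 9, 11, 15, 12, 13, 14, 7, 1]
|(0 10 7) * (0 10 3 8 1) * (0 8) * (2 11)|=|(0 3)(1 8)(2 11)(7 10)|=2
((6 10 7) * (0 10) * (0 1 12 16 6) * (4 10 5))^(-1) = ((0 5 4 10 7)(1 12 16 6))^(-1) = (0 7 10 4 5)(1 6 16 12)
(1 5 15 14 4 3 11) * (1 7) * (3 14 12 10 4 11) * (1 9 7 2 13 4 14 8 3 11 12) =[0, 5, 13, 11, 8, 15, 6, 9, 3, 7, 14, 2, 10, 4, 12, 1] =(1 5 15)(2 13 4 8 3 11)(7 9)(10 14 12)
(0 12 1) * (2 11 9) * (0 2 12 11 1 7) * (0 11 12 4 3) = [12, 2, 1, 0, 3, 5, 6, 11, 8, 4, 10, 9, 7] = (0 12 7 11 9 4 3)(1 2)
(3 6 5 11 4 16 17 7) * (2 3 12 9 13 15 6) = (2 3)(4 16 17 7 12 9 13 15 6 5 11) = [0, 1, 3, 2, 16, 11, 5, 12, 8, 13, 10, 4, 9, 15, 14, 6, 17, 7]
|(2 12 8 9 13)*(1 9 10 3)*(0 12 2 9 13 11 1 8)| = |(0 12)(1 13 9 11)(3 8 10)| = 12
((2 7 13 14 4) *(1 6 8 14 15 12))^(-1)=((1 6 8 14 4 2 7 13 15 12))^(-1)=(1 12 15 13 7 2 4 14 8 6)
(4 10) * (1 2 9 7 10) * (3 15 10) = (1 2 9 7 3 15 10 4) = [0, 2, 9, 15, 1, 5, 6, 3, 8, 7, 4, 11, 12, 13, 14, 10]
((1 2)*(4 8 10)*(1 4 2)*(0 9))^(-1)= ((0 9)(2 4 8 10))^(-1)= (0 9)(2 10 8 4)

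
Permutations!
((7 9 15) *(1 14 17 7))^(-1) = ((1 14 17 7 9 15))^(-1) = (1 15 9 7 17 14)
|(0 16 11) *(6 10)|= 6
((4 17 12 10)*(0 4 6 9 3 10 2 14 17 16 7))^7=(0 7 16 4)(2 12 17 14)(3 9 6 10)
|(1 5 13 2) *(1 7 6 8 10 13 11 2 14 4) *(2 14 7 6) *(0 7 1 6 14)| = 12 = |(0 7 2 14 4 6 8 10 13 1 5 11)|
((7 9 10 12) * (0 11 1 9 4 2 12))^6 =((0 11 1 9 10)(2 12 7 4))^6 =(0 11 1 9 10)(2 7)(4 12)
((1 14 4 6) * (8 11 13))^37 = ((1 14 4 6)(8 11 13))^37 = (1 14 4 6)(8 11 13)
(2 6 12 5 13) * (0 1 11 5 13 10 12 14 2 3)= (0 1 11 5 10 12 13 3)(2 6 14)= [1, 11, 6, 0, 4, 10, 14, 7, 8, 9, 12, 5, 13, 3, 2]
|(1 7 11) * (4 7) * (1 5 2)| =6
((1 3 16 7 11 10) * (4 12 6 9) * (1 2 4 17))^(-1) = ((1 3 16 7 11 10 2 4 12 6 9 17))^(-1) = (1 17 9 6 12 4 2 10 11 7 16 3)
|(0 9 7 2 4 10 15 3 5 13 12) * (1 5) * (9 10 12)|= |(0 10 15 3 1 5 13 9 7 2 4 12)|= 12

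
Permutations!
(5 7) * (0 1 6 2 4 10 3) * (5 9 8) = (0 1 6 2 4 10 3)(5 7 9 8) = [1, 6, 4, 0, 10, 7, 2, 9, 5, 8, 3]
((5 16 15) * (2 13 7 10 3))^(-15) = (16)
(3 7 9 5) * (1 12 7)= (1 12 7 9 5 3)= [0, 12, 2, 1, 4, 3, 6, 9, 8, 5, 10, 11, 7]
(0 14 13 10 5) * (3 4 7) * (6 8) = (0 14 13 10 5)(3 4 7)(6 8) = [14, 1, 2, 4, 7, 0, 8, 3, 6, 9, 5, 11, 12, 10, 13]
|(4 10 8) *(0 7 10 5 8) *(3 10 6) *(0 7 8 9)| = |(0 8 4 5 9)(3 10 7 6)| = 20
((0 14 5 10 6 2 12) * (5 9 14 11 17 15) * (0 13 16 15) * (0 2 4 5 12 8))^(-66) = (0 8 2 17 11)(4 10)(5 6)(12 16)(13 15)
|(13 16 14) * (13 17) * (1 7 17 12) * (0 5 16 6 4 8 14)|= 9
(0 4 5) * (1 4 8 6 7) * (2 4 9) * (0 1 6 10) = (0 8 10)(1 9 2 4 5)(6 7) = [8, 9, 4, 3, 5, 1, 7, 6, 10, 2, 0]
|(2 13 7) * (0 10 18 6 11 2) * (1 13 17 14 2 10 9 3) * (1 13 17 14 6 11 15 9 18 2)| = |(0 18 11 10 2 14 1 17 6 15 9 3 13 7)| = 14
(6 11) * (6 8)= (6 11 8)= [0, 1, 2, 3, 4, 5, 11, 7, 6, 9, 10, 8]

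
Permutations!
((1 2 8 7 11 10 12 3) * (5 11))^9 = (12)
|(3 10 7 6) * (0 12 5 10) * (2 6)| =8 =|(0 12 5 10 7 2 6 3)|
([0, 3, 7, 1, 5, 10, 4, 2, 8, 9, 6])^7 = (1 3)(2 7)(4 6 10 5)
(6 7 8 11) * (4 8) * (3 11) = (3 11 6 7 4 8) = [0, 1, 2, 11, 8, 5, 7, 4, 3, 9, 10, 6]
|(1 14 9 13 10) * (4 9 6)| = |(1 14 6 4 9 13 10)| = 7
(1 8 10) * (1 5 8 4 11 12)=[0, 4, 2, 3, 11, 8, 6, 7, 10, 9, 5, 12, 1]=(1 4 11 12)(5 8 10)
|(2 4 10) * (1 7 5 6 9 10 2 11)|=|(1 7 5 6 9 10 11)(2 4)|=14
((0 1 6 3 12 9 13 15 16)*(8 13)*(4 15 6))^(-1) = ((0 1 4 15 16)(3 12 9 8 13 6))^(-1) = (0 16 15 4 1)(3 6 13 8 9 12)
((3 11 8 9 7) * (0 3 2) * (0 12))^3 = ((0 3 11 8 9 7 2 12))^3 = (0 8 2 3 9 12 11 7)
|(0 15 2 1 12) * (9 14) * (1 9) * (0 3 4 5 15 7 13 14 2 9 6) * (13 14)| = 12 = |(0 7 14 1 12 3 4 5 15 9 2 6)|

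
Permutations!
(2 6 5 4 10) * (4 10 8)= [0, 1, 6, 3, 8, 10, 5, 7, 4, 9, 2]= (2 6 5 10)(4 8)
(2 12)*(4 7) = (2 12)(4 7) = [0, 1, 12, 3, 7, 5, 6, 4, 8, 9, 10, 11, 2]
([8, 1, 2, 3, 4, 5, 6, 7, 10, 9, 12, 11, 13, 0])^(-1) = [13, 1, 2, 3, 4, 5, 6, 7, 0, 9, 8, 11, 10, 12]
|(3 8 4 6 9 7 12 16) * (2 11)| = 8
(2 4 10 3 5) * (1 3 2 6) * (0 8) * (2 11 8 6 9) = (0 6 1 3 5 9 2 4 10 11 8) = [6, 3, 4, 5, 10, 9, 1, 7, 0, 2, 11, 8]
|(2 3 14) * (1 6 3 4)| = |(1 6 3 14 2 4)| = 6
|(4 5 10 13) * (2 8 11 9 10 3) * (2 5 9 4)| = |(2 8 11 4 9 10 13)(3 5)| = 14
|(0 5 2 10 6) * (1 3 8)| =|(0 5 2 10 6)(1 3 8)| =15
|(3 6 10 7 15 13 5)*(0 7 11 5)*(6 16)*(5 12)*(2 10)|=8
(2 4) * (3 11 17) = (2 4)(3 11 17) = [0, 1, 4, 11, 2, 5, 6, 7, 8, 9, 10, 17, 12, 13, 14, 15, 16, 3]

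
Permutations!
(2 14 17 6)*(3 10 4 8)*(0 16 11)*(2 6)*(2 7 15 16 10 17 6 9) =(0 10 4 8 3 17 7 15 16 11)(2 14 6 9) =[10, 1, 14, 17, 8, 5, 9, 15, 3, 2, 4, 0, 12, 13, 6, 16, 11, 7]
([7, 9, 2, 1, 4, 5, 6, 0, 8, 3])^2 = (1 3 9)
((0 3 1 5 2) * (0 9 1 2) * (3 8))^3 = (0 2 5 3 1 8 9)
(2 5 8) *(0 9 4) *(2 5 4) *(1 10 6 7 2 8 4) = (0 9 8 5 4)(1 10 6 7 2) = [9, 10, 1, 3, 0, 4, 7, 2, 5, 8, 6]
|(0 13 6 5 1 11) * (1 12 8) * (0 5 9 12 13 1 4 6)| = |(0 1 11 5 13)(4 6 9 12 8)| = 5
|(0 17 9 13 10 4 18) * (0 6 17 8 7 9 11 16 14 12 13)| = |(0 8 7 9)(4 18 6 17 11 16 14 12 13 10)| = 20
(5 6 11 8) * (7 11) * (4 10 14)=(4 10 14)(5 6 7 11 8)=[0, 1, 2, 3, 10, 6, 7, 11, 5, 9, 14, 8, 12, 13, 4]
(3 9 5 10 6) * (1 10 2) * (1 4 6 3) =(1 10 3 9 5 2 4 6) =[0, 10, 4, 9, 6, 2, 1, 7, 8, 5, 3]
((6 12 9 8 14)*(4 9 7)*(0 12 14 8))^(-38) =((0 12 7 4 9)(6 14))^(-38) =(14)(0 7 9 12 4)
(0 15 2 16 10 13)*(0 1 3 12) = (0 15 2 16 10 13 1 3 12) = [15, 3, 16, 12, 4, 5, 6, 7, 8, 9, 13, 11, 0, 1, 14, 2, 10]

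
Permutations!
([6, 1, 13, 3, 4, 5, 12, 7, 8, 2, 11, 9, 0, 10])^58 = [6, 1, 11, 3, 4, 5, 12, 7, 8, 10, 2, 13, 0, 9]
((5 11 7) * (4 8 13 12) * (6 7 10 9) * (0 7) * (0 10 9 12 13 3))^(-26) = (13)(0 12 11 3 10 5 8 6 7 4 9)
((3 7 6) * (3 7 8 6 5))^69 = ((3 8 6 7 5))^69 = (3 5 7 6 8)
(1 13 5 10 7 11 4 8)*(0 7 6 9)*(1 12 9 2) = (0 7 11 4 8 12 9)(1 13 5 10 6 2) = [7, 13, 1, 3, 8, 10, 2, 11, 12, 0, 6, 4, 9, 5]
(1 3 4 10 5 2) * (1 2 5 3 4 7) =(1 4 10 3 7) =[0, 4, 2, 7, 10, 5, 6, 1, 8, 9, 3]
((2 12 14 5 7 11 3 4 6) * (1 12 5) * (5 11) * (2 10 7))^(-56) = ((1 12 14)(2 11 3 4 6 10 7 5))^(-56) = (1 12 14)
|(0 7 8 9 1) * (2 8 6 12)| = 8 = |(0 7 6 12 2 8 9 1)|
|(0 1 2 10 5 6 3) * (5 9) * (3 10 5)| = 8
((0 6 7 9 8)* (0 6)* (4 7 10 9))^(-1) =(4 7)(6 8 9 10)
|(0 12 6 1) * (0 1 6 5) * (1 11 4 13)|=12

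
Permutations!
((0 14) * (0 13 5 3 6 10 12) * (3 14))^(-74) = (0 3 6 10 12)(5 14 13)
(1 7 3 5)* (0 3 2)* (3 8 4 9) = (0 8 4 9 3 5 1 7 2) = [8, 7, 0, 5, 9, 1, 6, 2, 4, 3]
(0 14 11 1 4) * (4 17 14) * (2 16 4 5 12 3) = (0 5 12 3 2 16 4)(1 17 14 11) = [5, 17, 16, 2, 0, 12, 6, 7, 8, 9, 10, 1, 3, 13, 11, 15, 4, 14]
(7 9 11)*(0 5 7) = [5, 1, 2, 3, 4, 7, 6, 9, 8, 11, 10, 0] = (0 5 7 9 11)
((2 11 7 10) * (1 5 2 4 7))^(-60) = (11)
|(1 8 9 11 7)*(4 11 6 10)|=|(1 8 9 6 10 4 11 7)|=8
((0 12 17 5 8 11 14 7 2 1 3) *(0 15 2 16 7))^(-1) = (0 14 11 8 5 17 12)(1 2 15 3)(7 16)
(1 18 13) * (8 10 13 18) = [0, 8, 2, 3, 4, 5, 6, 7, 10, 9, 13, 11, 12, 1, 14, 15, 16, 17, 18] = (18)(1 8 10 13)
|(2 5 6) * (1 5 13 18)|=|(1 5 6 2 13 18)|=6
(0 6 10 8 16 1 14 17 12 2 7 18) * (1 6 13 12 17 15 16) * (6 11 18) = (0 13 12 2 7 6 10 8 1 14 15 16 11 18) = [13, 14, 7, 3, 4, 5, 10, 6, 1, 9, 8, 18, 2, 12, 15, 16, 11, 17, 0]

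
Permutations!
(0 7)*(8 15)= (0 7)(8 15)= [7, 1, 2, 3, 4, 5, 6, 0, 15, 9, 10, 11, 12, 13, 14, 8]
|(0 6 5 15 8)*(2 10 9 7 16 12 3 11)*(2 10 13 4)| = |(0 6 5 15 8)(2 13 4)(3 11 10 9 7 16 12)| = 105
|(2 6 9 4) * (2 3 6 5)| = |(2 5)(3 6 9 4)| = 4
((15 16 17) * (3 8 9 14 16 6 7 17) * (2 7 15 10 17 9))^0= ((2 7 9 14 16 3 8)(6 15)(10 17))^0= (17)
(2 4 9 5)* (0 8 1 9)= (0 8 1 9 5 2 4)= [8, 9, 4, 3, 0, 2, 6, 7, 1, 5]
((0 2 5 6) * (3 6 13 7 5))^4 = (5 13 7)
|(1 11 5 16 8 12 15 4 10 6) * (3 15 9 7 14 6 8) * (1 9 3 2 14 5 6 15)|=|(1 11 6 9 7 5 16 2 14 15 4 10 8 12 3)|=15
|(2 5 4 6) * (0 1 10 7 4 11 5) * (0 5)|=9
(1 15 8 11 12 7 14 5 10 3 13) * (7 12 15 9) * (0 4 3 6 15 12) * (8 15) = (15)(0 4 3 13 1 9 7 14 5 10 6 8 11 12) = [4, 9, 2, 13, 3, 10, 8, 14, 11, 7, 6, 12, 0, 1, 5, 15]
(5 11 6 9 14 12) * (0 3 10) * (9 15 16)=(0 3 10)(5 11 6 15 16 9 14 12)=[3, 1, 2, 10, 4, 11, 15, 7, 8, 14, 0, 6, 5, 13, 12, 16, 9]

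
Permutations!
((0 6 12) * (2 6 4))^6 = ((0 4 2 6 12))^6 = (0 4 2 6 12)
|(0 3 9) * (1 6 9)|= |(0 3 1 6 9)|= 5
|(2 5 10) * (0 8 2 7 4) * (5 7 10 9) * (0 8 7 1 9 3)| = 9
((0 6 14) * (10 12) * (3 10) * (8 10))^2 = (0 14 6)(3 10)(8 12)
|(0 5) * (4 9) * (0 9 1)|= 5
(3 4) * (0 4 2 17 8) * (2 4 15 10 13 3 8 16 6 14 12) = (0 15 10 13 3 4 8)(2 17 16 6 14 12) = [15, 1, 17, 4, 8, 5, 14, 7, 0, 9, 13, 11, 2, 3, 12, 10, 6, 16]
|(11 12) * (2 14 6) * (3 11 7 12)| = 6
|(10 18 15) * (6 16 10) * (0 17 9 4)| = 20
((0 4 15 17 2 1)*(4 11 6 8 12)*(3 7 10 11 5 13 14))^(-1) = ((0 5 13 14 3 7 10 11 6 8 12 4 15 17 2 1))^(-1) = (0 1 2 17 15 4 12 8 6 11 10 7 3 14 13 5)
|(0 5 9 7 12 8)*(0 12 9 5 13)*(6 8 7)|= 10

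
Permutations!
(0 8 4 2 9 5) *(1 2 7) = [8, 2, 9, 3, 7, 0, 6, 1, 4, 5] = (0 8 4 7 1 2 9 5)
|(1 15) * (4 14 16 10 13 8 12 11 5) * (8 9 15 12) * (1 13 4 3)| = 60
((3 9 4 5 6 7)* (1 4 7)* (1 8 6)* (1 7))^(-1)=(1 9 3 7 5 4)(6 8)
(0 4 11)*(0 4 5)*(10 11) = [5, 1, 2, 3, 10, 0, 6, 7, 8, 9, 11, 4] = (0 5)(4 10 11)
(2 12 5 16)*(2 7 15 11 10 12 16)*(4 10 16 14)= (2 14 4 10 12 5)(7 15 11 16)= [0, 1, 14, 3, 10, 2, 6, 15, 8, 9, 12, 16, 5, 13, 4, 11, 7]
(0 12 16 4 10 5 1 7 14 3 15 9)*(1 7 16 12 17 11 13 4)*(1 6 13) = [17, 16, 2, 15, 10, 7, 13, 14, 8, 0, 5, 1, 12, 4, 3, 9, 6, 11] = (0 17 11 1 16 6 13 4 10 5 7 14 3 15 9)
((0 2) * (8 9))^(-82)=((0 2)(8 9))^(-82)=(9)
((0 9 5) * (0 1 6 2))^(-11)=(0 9 5 1 6 2)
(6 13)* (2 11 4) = (2 11 4)(6 13) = [0, 1, 11, 3, 2, 5, 13, 7, 8, 9, 10, 4, 12, 6]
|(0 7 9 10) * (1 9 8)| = 6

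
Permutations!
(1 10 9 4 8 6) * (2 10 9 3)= (1 9 4 8 6)(2 10 3)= [0, 9, 10, 2, 8, 5, 1, 7, 6, 4, 3]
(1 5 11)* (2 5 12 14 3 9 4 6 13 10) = (1 12 14 3 9 4 6 13 10 2 5 11) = [0, 12, 5, 9, 6, 11, 13, 7, 8, 4, 2, 1, 14, 10, 3]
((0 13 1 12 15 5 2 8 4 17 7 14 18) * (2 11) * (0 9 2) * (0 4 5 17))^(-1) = ((0 13 1 12 15 17 7 14 18 9 2 8 5 11 4))^(-1) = (0 4 11 5 8 2 9 18 14 7 17 15 12 1 13)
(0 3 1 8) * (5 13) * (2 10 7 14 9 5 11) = (0 3 1 8)(2 10 7 14 9 5 13 11) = [3, 8, 10, 1, 4, 13, 6, 14, 0, 5, 7, 2, 12, 11, 9]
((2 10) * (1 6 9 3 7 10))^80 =((1 6 9 3 7 10 2))^80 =(1 3 2 9 10 6 7)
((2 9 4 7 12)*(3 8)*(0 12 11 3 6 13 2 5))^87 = ((0 12 5)(2 9 4 7 11 3 8 6 13))^87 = (2 8 7)(3 4 13)(6 11 9)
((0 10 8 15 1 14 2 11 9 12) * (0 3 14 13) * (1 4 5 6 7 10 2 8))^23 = ((0 2 11 9 12 3 14 8 15 4 5 6 7 10 1 13))^23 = (0 8 1 3 7 9 5 2 15 13 14 10 12 6 11 4)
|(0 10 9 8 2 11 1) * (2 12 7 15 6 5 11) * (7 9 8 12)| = 18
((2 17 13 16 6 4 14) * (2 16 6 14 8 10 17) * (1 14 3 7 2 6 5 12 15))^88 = (1 12 13 10 4 2 3 14 15 5 17 8 6 7 16)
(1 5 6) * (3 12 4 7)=(1 5 6)(3 12 4 7)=[0, 5, 2, 12, 7, 6, 1, 3, 8, 9, 10, 11, 4]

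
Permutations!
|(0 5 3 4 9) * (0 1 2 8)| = |(0 5 3 4 9 1 2 8)| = 8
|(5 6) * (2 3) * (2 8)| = |(2 3 8)(5 6)| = 6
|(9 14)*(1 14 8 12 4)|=6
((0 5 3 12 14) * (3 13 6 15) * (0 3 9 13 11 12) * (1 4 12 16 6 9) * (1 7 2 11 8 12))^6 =(16)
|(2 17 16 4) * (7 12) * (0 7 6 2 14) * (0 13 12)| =|(0 7)(2 17 16 4 14 13 12 6)| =8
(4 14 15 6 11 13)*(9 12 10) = [0, 1, 2, 3, 14, 5, 11, 7, 8, 12, 9, 13, 10, 4, 15, 6] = (4 14 15 6 11 13)(9 12 10)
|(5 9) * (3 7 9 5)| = 3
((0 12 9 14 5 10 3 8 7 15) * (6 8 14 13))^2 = ((0 12 9 13 6 8 7 15)(3 14 5 10))^2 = (0 9 6 7)(3 5)(8 15 12 13)(10 14)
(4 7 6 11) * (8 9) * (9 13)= (4 7 6 11)(8 13 9)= [0, 1, 2, 3, 7, 5, 11, 6, 13, 8, 10, 4, 12, 9]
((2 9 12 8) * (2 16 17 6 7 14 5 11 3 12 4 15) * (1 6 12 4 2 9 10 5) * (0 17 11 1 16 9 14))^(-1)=((0 17 12 8 9 2 10 5 1 6 7)(3 4 15 14 16 11))^(-1)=(0 7 6 1 5 10 2 9 8 12 17)(3 11 16 14 15 4)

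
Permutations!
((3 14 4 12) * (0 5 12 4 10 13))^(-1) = (0 13 10 14 3 12 5)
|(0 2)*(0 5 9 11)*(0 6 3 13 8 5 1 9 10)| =11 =|(0 2 1 9 11 6 3 13 8 5 10)|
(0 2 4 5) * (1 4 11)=(0 2 11 1 4 5)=[2, 4, 11, 3, 5, 0, 6, 7, 8, 9, 10, 1]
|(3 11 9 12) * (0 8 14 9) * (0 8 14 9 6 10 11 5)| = |(0 14 6 10 11 8 9 12 3 5)| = 10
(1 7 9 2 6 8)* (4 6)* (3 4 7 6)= (1 6 8)(2 7 9)(3 4)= [0, 6, 7, 4, 3, 5, 8, 9, 1, 2]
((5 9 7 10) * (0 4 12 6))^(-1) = (0 6 12 4)(5 10 7 9)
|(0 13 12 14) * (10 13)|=5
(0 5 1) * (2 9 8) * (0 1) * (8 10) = (0 5)(2 9 10 8) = [5, 1, 9, 3, 4, 0, 6, 7, 2, 10, 8]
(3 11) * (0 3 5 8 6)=(0 3 11 5 8 6)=[3, 1, 2, 11, 4, 8, 0, 7, 6, 9, 10, 5]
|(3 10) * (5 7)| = |(3 10)(5 7)| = 2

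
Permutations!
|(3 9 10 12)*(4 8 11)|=12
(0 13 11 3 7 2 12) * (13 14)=[14, 1, 12, 7, 4, 5, 6, 2, 8, 9, 10, 3, 0, 11, 13]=(0 14 13 11 3 7 2 12)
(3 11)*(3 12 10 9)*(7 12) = (3 11 7 12 10 9) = [0, 1, 2, 11, 4, 5, 6, 12, 8, 3, 9, 7, 10]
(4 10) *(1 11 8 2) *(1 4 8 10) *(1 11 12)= [0, 12, 4, 3, 11, 5, 6, 7, 2, 9, 8, 10, 1]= (1 12)(2 4 11 10 8)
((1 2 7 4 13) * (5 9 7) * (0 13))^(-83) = ((0 13 1 2 5 9 7 4))^(-83) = (0 9 1 4 5 13 7 2)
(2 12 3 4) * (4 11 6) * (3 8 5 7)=(2 12 8 5 7 3 11 6 4)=[0, 1, 12, 11, 2, 7, 4, 3, 5, 9, 10, 6, 8]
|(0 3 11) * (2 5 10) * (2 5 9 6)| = |(0 3 11)(2 9 6)(5 10)| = 6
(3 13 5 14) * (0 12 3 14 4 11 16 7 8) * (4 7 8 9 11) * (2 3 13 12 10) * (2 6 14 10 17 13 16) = (0 17 13 5 7 9 11 2 3 12 16 8)(6 14 10) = [17, 1, 3, 12, 4, 7, 14, 9, 0, 11, 6, 2, 16, 5, 10, 15, 8, 13]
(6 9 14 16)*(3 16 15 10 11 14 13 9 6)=(3 16)(9 13)(10 11 14 15)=[0, 1, 2, 16, 4, 5, 6, 7, 8, 13, 11, 14, 12, 9, 15, 10, 3]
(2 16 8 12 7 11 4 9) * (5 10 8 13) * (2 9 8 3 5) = [0, 1, 16, 5, 8, 10, 6, 11, 12, 9, 3, 4, 7, 2, 14, 15, 13] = (2 16 13)(3 5 10)(4 8 12 7 11)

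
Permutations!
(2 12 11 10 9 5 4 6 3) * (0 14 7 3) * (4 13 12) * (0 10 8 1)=(0 14 7 3 2 4 6 10 9 5 13 12 11 8 1)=[14, 0, 4, 2, 6, 13, 10, 3, 1, 5, 9, 8, 11, 12, 7]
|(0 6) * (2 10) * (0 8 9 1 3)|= |(0 6 8 9 1 3)(2 10)|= 6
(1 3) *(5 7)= (1 3)(5 7)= [0, 3, 2, 1, 4, 7, 6, 5]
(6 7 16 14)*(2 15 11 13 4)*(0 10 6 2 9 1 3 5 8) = (0 10 6 7 16 14 2 15 11 13 4 9 1 3 5 8) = [10, 3, 15, 5, 9, 8, 7, 16, 0, 1, 6, 13, 12, 4, 2, 11, 14]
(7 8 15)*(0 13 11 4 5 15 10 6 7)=[13, 1, 2, 3, 5, 15, 7, 8, 10, 9, 6, 4, 12, 11, 14, 0]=(0 13 11 4 5 15)(6 7 8 10)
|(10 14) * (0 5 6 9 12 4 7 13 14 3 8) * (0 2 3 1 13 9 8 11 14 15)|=12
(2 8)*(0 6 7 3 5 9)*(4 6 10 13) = (0 10 13 4 6 7 3 5 9)(2 8) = [10, 1, 8, 5, 6, 9, 7, 3, 2, 0, 13, 11, 12, 4]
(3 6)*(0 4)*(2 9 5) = (0 4)(2 9 5)(3 6) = [4, 1, 9, 6, 0, 2, 3, 7, 8, 5]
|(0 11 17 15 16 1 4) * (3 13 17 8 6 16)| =28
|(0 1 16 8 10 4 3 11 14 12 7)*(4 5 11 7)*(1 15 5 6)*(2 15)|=10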